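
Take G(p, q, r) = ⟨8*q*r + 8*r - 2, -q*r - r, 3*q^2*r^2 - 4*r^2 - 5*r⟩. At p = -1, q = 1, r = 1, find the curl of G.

(8, 16, -8)

(∇×G)₁ = ∂G₃/∂q − ∂G₂/∂r = 6*q*r^2 + q + 1
(∇×G)₂ = ∂G₁/∂r − ∂G₃/∂p = 8*q + 8
(∇×G)₃ = ∂G₂/∂p − ∂G₁/∂q = -8*r
∇×G = (6*q*r^2 + q + 1, 8*q + 8, -8*r)
At (-1, 1, 1): (8, 16, -8).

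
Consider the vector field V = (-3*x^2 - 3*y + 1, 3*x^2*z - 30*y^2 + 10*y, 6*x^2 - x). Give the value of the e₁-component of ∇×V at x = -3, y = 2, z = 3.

(∇×V)_1 = ∂V₃/∂y − ∂V₂/∂z
= 0 − (3*x^2)
= -3*x^2
At (-3, 2, 3): -27.

-27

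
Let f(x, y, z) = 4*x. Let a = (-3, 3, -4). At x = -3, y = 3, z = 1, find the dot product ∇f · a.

-12

∂f/∂x = 4
∂f/∂y = 0
∂f/∂z = 0
∇f at (-3, 3, 1) = (4, 0, 0)
∇f · a = (4)(-3) + (0)(3) + (0)(-4) = -12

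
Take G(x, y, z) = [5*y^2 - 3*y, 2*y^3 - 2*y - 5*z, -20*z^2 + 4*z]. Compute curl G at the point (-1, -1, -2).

(∇×G)₁ = ∂G₃/∂y − ∂G₂/∂z = 5
(∇×G)₂ = ∂G₁/∂z − ∂G₃/∂x = 0
(∇×G)₃ = ∂G₂/∂x − ∂G₁/∂y = -10*y + 3
∇×G = (5, 0, -10*y + 3)
At (-1, -1, -2): (5, 0, 13).

(5, 0, 13)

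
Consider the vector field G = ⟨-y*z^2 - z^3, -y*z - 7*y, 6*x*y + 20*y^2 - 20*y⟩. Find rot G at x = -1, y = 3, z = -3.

(∇×G)₁ = ∂G₃/∂y − ∂G₂/∂z = 6*x + 41*y - 20
(∇×G)₂ = ∂G₁/∂z − ∂G₃/∂x = -2*y*z - 6*y - 3*z^2
(∇×G)₃ = ∂G₂/∂x − ∂G₁/∂y = z^2
∇×G = (6*x + 41*y - 20, -2*y*z - 6*y - 3*z^2, z^2)
At (-1, 3, -3): (97, -27, 9).

(97, -27, 9)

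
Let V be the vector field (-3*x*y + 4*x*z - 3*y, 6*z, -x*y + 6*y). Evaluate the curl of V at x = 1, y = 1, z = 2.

(∇×V)₁ = ∂V₃/∂y − ∂V₂/∂z = -x
(∇×V)₂ = ∂V₁/∂z − ∂V₃/∂x = 4*x + y
(∇×V)₃ = ∂V₂/∂x − ∂V₁/∂y = 3*x + 3
∇×V = (-x, 4*x + y, 3*x + 3)
At (1, 1, 2): (-1, 5, 6).

(-1, 5, 6)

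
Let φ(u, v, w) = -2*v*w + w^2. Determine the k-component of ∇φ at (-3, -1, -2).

(∇φ)_3 = ∂φ/∂w = -2*v + 2*w
At (-3, -1, -2): -2.

-2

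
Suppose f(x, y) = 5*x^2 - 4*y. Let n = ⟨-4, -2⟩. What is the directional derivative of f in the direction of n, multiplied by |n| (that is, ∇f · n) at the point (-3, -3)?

128

∂f/∂x = 10*x
∂f/∂y = -4
∇f at (-3, -3) = (-30, -4)
∇f · n = (-30)(-4) + (-4)(-2) = 128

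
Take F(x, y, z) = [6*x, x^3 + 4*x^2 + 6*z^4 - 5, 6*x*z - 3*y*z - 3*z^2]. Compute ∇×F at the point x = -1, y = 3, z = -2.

(198, 12, -5)

(∇×F)₁ = ∂F₃/∂y − ∂F₂/∂z = -24*z^3 - 3*z
(∇×F)₂ = ∂F₁/∂z − ∂F₃/∂x = -6*z
(∇×F)₃ = ∂F₂/∂x − ∂F₁/∂y = 3*x^2 + 8*x
∇×F = (-24*z^3 - 3*z, -6*z, 3*x^2 + 8*x)
At (-1, 3, -2): (198, 12, -5).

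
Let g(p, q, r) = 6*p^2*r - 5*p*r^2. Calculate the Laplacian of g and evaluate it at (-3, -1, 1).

42

∂²g/∂p² = 12*r
∂²g/∂q² = 0
∂²g/∂r² = -10*p
∇²g = -10*p + 12*r
At (-3, -1, 1): 42.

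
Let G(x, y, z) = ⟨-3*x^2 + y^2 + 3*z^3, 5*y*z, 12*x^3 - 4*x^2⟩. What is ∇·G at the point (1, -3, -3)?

∂G₁/∂x = -6*x
∂G₂/∂y = 5*z
∂G₃/∂z = 0
∇·G = -6*x + 5*z
At (1, -3, -3): -21.

-21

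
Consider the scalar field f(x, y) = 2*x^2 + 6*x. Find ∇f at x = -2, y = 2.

(-2, 0)

∂f/∂x = 4*x + 6
∂f/∂y = 0
∇f = (4*x + 6, 0)
At (-2, 2): (-2, 0).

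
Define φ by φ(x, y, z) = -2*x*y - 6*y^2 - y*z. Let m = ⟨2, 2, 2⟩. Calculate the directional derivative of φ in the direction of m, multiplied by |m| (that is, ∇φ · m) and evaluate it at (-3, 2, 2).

-52

∂φ/∂x = -2*y
∂φ/∂y = -2*x - 12*y - z
∂φ/∂z = -y
∇φ at (-3, 2, 2) = (-4, -20, -2)
∇φ · m = (-4)(2) + (-20)(2) + (-2)(2) = -52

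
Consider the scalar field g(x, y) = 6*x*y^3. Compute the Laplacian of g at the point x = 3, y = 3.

∂²g/∂x² = 0
∂²g/∂y² = 36*x*y
∇²g = 36*x*y
At (3, 3): 324.

324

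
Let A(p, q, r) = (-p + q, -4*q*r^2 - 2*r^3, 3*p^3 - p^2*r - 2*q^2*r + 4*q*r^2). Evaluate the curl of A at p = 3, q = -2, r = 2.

(∇×A)₁ = ∂A₃/∂q − ∂A₂/∂r = 4*q*r + 10*r^2
(∇×A)₂ = ∂A₁/∂r − ∂A₃/∂p = -9*p^2 + 2*p*r
(∇×A)₃ = ∂A₂/∂p − ∂A₁/∂q = -1
∇×A = (4*q*r + 10*r^2, -9*p^2 + 2*p*r, -1)
At (3, -2, 2): (24, -69, -1).

(24, -69, -1)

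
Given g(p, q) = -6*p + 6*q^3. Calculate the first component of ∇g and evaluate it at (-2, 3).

(∇g)_1 = ∂g/∂p = -6
At (-2, 3): -6.

-6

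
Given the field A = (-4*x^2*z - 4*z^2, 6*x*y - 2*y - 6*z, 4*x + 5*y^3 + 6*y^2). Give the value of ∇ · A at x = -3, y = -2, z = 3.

∂A₁/∂x = -8*x*z
∂A₂/∂y = 6*x - 2
∂A₃/∂z = 0
∇·A = -8*x*z + 6*x - 2
At (-3, -2, 3): 52.

52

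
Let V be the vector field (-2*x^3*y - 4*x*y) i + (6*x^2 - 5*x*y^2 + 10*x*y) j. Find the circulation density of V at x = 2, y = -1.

33

∂V₂/∂x = 12*x - 5*y^2 + 10*y
∂V₁/∂y = -2*x^3 - 4*x
Scalar curl = 2*x^3 + 16*x - 5*y^2 + 10*y
At (2, -1): 33.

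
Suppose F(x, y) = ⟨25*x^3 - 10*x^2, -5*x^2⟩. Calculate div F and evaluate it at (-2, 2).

340

∂F₁/∂x = 75*x^2 - 20*x
∂F₂/∂y = 0
∇·F = 75*x^2 - 20*x
At (-2, 2): 340.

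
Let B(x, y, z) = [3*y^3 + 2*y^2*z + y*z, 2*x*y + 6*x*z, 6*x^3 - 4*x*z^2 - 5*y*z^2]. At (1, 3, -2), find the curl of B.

(∇×B)₁ = ∂B₃/∂y − ∂B₂/∂z = -6*x - 5*z^2
(∇×B)₂ = ∂B₁/∂z − ∂B₃/∂x = -18*x^2 + 2*y^2 + y + 4*z^2
(∇×B)₃ = ∂B₂/∂x − ∂B₁/∂y = -9*y^2 - 4*y*z + 2*y + 5*z
∇×B = (-6*x - 5*z^2, -18*x^2 + 2*y^2 + y + 4*z^2, -9*y^2 - 4*y*z + 2*y + 5*z)
At (1, 3, -2): (-26, 19, -61).

(-26, 19, -61)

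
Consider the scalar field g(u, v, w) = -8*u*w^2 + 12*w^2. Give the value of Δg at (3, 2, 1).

∂²g/∂u² = 0
∂²g/∂v² = 0
∂²g/∂w² = 8*(-2*u + 3)
∇²g = -16*u + 24
At (3, 2, 1): -24.

-24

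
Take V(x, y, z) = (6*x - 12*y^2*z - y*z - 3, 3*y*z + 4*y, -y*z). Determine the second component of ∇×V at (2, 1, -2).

-13

(∇×V)_2 = ∂V₁/∂z − ∂V₃/∂x
= -12*y^2 - y − (0)
= -12*y^2 - y
At (2, 1, -2): -13.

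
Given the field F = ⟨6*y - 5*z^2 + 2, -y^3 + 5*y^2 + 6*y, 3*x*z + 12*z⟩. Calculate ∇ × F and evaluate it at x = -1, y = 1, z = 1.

(∇×F)₁ = ∂F₃/∂y − ∂F₂/∂z = 0
(∇×F)₂ = ∂F₁/∂z − ∂F₃/∂x = -13*z
(∇×F)₃ = ∂F₂/∂x − ∂F₁/∂y = -6
∇×F = (0, -13*z, -6)
At (-1, 1, 1): (0, -13, -6).

(0, -13, -6)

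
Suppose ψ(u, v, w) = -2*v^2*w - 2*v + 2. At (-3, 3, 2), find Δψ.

∂²ψ/∂u² = 0
∂²ψ/∂v² = -4*w
∂²ψ/∂w² = 0
∇²ψ = -4*w
At (-3, 3, 2): -8.

-8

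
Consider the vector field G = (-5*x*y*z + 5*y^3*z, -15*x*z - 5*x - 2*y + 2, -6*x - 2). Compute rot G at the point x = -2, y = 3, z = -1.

(∇×G)₁ = ∂G₃/∂y − ∂G₂/∂z = 15*x
(∇×G)₂ = ∂G₁/∂z − ∂G₃/∂x = -5*x*y + 5*y^3 + 6
(∇×G)₃ = ∂G₂/∂x − ∂G₁/∂y = 5*x*z - 15*y^2*z - 15*z - 5
∇×G = (15*x, -5*x*y + 5*y^3 + 6, 5*x*z - 15*y^2*z - 15*z - 5)
At (-2, 3, -1): (-30, 171, 155).

(-30, 171, 155)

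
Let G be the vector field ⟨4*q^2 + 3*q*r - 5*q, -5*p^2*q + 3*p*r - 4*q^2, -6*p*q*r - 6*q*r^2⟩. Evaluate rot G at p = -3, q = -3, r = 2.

(∇×G)₁ = ∂G₃/∂q − ∂G₂/∂r = -6*p*r - 3*p - 6*r^2
(∇×G)₂ = ∂G₁/∂r − ∂G₃/∂p = 6*q*r + 3*q
(∇×G)₃ = ∂G₂/∂p − ∂G₁/∂q = -10*p*q - 8*q + 5
∇×G = (-6*p*r - 3*p - 6*r^2, 6*q*r + 3*q, -10*p*q - 8*q + 5)
At (-3, -3, 2): (21, -45, -61).

(21, -45, -61)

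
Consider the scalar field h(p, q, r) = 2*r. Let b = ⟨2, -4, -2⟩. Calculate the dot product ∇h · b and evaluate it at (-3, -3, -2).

-4

∂h/∂p = 0
∂h/∂q = 0
∂h/∂r = 2
∇h at (-3, -3, -2) = (0, 0, 2)
∇h · b = (0)(2) + (0)(-4) + (2)(-2) = -4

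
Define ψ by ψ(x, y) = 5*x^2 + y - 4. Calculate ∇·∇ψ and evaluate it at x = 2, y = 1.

10

∂²ψ/∂x² = 10
∂²ψ/∂y² = 0
∇²ψ = 10
At (2, 1): 10.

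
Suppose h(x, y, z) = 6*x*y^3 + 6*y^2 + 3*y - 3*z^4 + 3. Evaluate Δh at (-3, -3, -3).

12

∂²h/∂x² = 0
∂²h/∂y² = 12*(3*x*y + 1)
∂²h/∂z² = -36*z^2
∇²h = 36*x*y - 36*z^2 + 12
At (-3, -3, -3): 12.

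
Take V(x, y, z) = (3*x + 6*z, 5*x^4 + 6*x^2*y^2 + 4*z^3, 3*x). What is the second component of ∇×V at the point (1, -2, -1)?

3

(∇×V)_2 = ∂V₁/∂z − ∂V₃/∂x
= 6 − (3)
= 3
At (1, -2, -1): 3.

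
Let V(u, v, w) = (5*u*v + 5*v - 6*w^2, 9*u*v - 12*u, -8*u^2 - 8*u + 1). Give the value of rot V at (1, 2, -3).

(∇×V)₁ = ∂V₃/∂v − ∂V₂/∂w = 0
(∇×V)₂ = ∂V₁/∂w − ∂V₃/∂u = 16*u - 12*w + 8
(∇×V)₃ = ∂V₂/∂u − ∂V₁/∂v = -5*u + 9*v - 17
∇×V = (0, 16*u - 12*w + 8, -5*u + 9*v - 17)
At (1, 2, -3): (0, 60, -4).

(0, 60, -4)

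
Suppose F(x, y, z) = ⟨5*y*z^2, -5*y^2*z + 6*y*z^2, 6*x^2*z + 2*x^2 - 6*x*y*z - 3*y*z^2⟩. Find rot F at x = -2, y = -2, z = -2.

(∇×F)₁ = ∂F₃/∂y − ∂F₂/∂z = -6*x*z + 5*y^2 - 12*y*z - 3*z^2
(∇×F)₂ = ∂F₁/∂z − ∂F₃/∂x = -12*x*z - 4*x + 16*y*z
(∇×F)₃ = ∂F₂/∂x − ∂F₁/∂y = -5*z^2
∇×F = (-6*x*z + 5*y^2 - 12*y*z - 3*z^2, -12*x*z - 4*x + 16*y*z, -5*z^2)
At (-2, -2, -2): (-64, 24, -20).

(-64, 24, -20)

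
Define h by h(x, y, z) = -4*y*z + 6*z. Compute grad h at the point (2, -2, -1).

∂h/∂x = 0
∂h/∂y = -4*z
∂h/∂z = -4*y + 6
∇h = (0, -4*z, -4*y + 6)
At (2, -2, -1): (0, 4, 14).

(0, 4, 14)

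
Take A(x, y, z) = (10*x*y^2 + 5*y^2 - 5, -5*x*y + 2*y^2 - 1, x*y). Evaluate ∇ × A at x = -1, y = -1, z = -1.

(-1, 1, -5)

(∇×A)₁ = ∂A₃/∂y − ∂A₂/∂z = x
(∇×A)₂ = ∂A₁/∂z − ∂A₃/∂x = -y
(∇×A)₃ = ∂A₂/∂x − ∂A₁/∂y = -20*x*y - 15*y
∇×A = (x, -y, -20*x*y - 15*y)
At (-1, -1, -1): (-1, 1, -5).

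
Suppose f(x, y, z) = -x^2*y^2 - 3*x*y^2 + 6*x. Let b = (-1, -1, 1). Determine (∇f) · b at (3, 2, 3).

∂f/∂x = -2*x*y^2 - 3*y^2 + 6
∂f/∂y = -2*x^2*y - 6*x*y
∂f/∂z = 0
∇f at (3, 2, 3) = (-30, -72, 0)
∇f · b = (-30)(-1) + (-72)(-1) + (0)(1) = 102

102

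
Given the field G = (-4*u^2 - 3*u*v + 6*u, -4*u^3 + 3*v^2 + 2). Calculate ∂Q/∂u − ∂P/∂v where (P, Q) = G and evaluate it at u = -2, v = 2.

-54

∂G₂/∂u = -12*u^2
∂G₁/∂v = -3*u
Scalar curl = -12*u^2 + 3*u
At (-2, 2): -54.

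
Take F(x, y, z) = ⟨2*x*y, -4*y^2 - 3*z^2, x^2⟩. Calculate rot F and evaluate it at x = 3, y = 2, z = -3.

(∇×F)₁ = ∂F₃/∂y − ∂F₂/∂z = 6*z
(∇×F)₂ = ∂F₁/∂z − ∂F₃/∂x = -2*x
(∇×F)₃ = ∂F₂/∂x − ∂F₁/∂y = -2*x
∇×F = (6*z, -2*x, -2*x)
At (3, 2, -3): (-18, -6, -6).

(-18, -6, -6)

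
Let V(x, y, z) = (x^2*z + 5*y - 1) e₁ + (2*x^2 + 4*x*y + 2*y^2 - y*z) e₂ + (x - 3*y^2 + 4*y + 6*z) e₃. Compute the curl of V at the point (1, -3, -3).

(∇×V)₁ = ∂V₃/∂y − ∂V₂/∂z = -5*y + 4
(∇×V)₂ = ∂V₁/∂z − ∂V₃/∂x = x^2 - 1
(∇×V)₃ = ∂V₂/∂x − ∂V₁/∂y = 4*x + 4*y - 5
∇×V = (-5*y + 4, x^2 - 1, 4*x + 4*y - 5)
At (1, -3, -3): (19, 0, -13).

(19, 0, -13)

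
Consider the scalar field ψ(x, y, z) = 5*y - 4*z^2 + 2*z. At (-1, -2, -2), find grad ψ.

∂ψ/∂x = 0
∂ψ/∂y = 5
∂ψ/∂z = -8*z + 2
∇ψ = (0, 5, -8*z + 2)
At (-1, -2, -2): (0, 5, 18).

(0, 5, 18)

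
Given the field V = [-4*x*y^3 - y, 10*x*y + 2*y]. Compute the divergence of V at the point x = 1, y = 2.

∂V₁/∂x = -4*y^3
∂V₂/∂y = 10*x + 2
∇·V = 10*x - 4*y^3 + 2
At (1, 2): -20.

-20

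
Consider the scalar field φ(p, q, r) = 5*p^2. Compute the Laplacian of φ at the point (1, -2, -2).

10

∂²φ/∂p² = 10
∂²φ/∂q² = 0
∂²φ/∂r² = 0
∇²φ = 10
At (1, -2, -2): 10.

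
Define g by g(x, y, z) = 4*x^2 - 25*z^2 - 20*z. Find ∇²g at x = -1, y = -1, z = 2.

-42

∂²g/∂x² = 8
∂²g/∂y² = 0
∂²g/∂z² = -50
∇²g = -42
At (-1, -1, 2): -42.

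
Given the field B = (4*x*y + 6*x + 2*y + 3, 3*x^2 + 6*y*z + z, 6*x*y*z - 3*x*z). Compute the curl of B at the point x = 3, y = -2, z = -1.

(-7, -15, 4)

(∇×B)₁ = ∂B₃/∂y − ∂B₂/∂z = 6*x*z - 6*y - 1
(∇×B)₂ = ∂B₁/∂z − ∂B₃/∂x = -6*y*z + 3*z
(∇×B)₃ = ∂B₂/∂x − ∂B₁/∂y = 2*x - 2
∇×B = (6*x*z - 6*y - 1, -6*y*z + 3*z, 2*x - 2)
At (3, -2, -1): (-7, -15, 4).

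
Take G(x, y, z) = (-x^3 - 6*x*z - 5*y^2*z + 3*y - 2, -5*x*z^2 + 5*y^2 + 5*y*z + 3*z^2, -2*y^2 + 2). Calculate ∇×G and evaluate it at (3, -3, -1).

(∇×G)₁ = ∂G₃/∂y − ∂G₂/∂z = 10*x*z - 9*y - 6*z
(∇×G)₂ = ∂G₁/∂z − ∂G₃/∂x = -6*x - 5*y^2
(∇×G)₃ = ∂G₂/∂x − ∂G₁/∂y = 10*y*z - 5*z^2 - 3
∇×G = (10*x*z - 9*y - 6*z, -6*x - 5*y^2, 10*y*z - 5*z^2 - 3)
At (3, -3, -1): (3, -63, 22).

(3, -63, 22)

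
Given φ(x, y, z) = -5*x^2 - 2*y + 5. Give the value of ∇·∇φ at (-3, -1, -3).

∂²φ/∂x² = -10
∂²φ/∂y² = 0
∂²φ/∂z² = 0
∇²φ = -10
At (-3, -1, -3): -10.

-10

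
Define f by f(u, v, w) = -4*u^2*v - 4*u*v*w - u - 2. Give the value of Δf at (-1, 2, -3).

-16

∂²f/∂u² = -8*v
∂²f/∂v² = 0
∂²f/∂w² = 0
∇²f = -8*v
At (-1, 2, -3): -16.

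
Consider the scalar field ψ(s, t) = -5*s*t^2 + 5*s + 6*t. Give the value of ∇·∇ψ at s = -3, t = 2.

30

∂²ψ/∂s² = 0
∂²ψ/∂t² = -10*s
∇²ψ = -10*s
At (-3, 2): 30.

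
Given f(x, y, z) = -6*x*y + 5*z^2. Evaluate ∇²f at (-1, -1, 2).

10

∂²f/∂x² = 0
∂²f/∂y² = 0
∂²f/∂z² = 10
∇²f = 10
At (-1, -1, 2): 10.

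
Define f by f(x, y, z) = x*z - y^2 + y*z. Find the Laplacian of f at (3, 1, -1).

-2

∂²f/∂x² = 0
∂²f/∂y² = -2
∂²f/∂z² = 0
∇²f = -2
At (3, 1, -1): -2.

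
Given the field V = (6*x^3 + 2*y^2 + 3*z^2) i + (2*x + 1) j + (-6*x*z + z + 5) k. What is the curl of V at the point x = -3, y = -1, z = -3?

(∇×V)₁ = ∂V₃/∂y − ∂V₂/∂z = 0
(∇×V)₂ = ∂V₁/∂z − ∂V₃/∂x = 12*z
(∇×V)₃ = ∂V₂/∂x − ∂V₁/∂y = -4*y + 2
∇×V = (0, 12*z, -4*y + 2)
At (-3, -1, -3): (0, -36, 6).

(0, -36, 6)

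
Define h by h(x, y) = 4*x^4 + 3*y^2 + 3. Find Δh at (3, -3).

438

∂²h/∂x² = 48*x^2
∂²h/∂y² = 6
∇²h = 48*x^2 + 6
At (3, -3): 438.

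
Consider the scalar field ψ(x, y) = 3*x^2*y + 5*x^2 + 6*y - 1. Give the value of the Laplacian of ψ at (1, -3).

∂²ψ/∂x² = 2*(3*y + 5)
∂²ψ/∂y² = 0
∇²ψ = 6*y + 10
At (1, -3): -8.

-8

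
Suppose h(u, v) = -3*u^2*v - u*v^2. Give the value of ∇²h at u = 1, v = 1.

∂²h/∂u² = -6*v
∂²h/∂v² = -2*u
∇²h = -2*u - 6*v
At (1, 1): -8.

-8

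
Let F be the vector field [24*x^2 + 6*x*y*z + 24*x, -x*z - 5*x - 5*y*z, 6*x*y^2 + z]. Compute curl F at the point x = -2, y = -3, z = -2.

(55, -18, -27)

(∇×F)₁ = ∂F₃/∂y − ∂F₂/∂z = 12*x*y + x + 5*y
(∇×F)₂ = ∂F₁/∂z − ∂F₃/∂x = 6*x*y - 6*y^2
(∇×F)₃ = ∂F₂/∂x − ∂F₁/∂y = -6*x*z - z - 5
∇×F = (12*x*y + x + 5*y, 6*x*y - 6*y^2, -6*x*z - z - 5)
At (-2, -3, -2): (55, -18, -27).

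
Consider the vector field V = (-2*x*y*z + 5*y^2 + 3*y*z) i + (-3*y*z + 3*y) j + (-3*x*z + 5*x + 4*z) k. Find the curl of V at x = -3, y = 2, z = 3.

(6, 22, -47)

(∇×V)₁ = ∂V₃/∂y − ∂V₂/∂z = 3*y
(∇×V)₂ = ∂V₁/∂z − ∂V₃/∂x = -2*x*y + 3*y + 3*z - 5
(∇×V)₃ = ∂V₂/∂x − ∂V₁/∂y = 2*x*z - 10*y - 3*z
∇×V = (3*y, -2*x*y + 3*y + 3*z - 5, 2*x*z - 10*y - 3*z)
At (-3, 2, 3): (6, 22, -47).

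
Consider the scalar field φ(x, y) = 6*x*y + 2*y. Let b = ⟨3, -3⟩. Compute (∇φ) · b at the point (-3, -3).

∂φ/∂x = 6*y
∂φ/∂y = 6*x + 2
∇φ at (-3, -3) = (-18, -16)
∇φ · b = (-18)(3) + (-16)(-3) = -6

-6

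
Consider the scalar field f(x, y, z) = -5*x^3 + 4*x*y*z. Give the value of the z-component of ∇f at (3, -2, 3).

-24

(∇f)_3 = ∂f/∂z = 4*x*y
At (3, -2, 3): -24.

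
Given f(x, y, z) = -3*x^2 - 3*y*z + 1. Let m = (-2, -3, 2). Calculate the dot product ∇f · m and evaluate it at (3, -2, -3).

21

∂f/∂x = -6*x
∂f/∂y = -3*z
∂f/∂z = -3*y
∇f at (3, -2, -3) = (-18, 9, 6)
∇f · m = (-18)(-2) + (9)(-3) + (6)(2) = 21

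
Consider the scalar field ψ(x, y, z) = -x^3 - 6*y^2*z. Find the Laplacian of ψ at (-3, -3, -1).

∂²ψ/∂x² = -6*x
∂²ψ/∂y² = -12*z
∂²ψ/∂z² = 0
∇²ψ = -6*x - 12*z
At (-3, -3, -1): 30.

30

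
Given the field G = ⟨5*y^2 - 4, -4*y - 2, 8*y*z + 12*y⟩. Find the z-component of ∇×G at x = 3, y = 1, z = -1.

(∇×G)_3 = ∂G₂/∂x − ∂G₁/∂y
= 0 − (10*y)
= -10*y
At (3, 1, -1): -10.

-10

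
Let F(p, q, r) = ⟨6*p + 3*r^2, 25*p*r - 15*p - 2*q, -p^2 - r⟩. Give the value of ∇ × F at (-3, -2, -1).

(∇×F)₁ = ∂F₃/∂q − ∂F₂/∂r = -25*p
(∇×F)₂ = ∂F₁/∂r − ∂F₃/∂p = 2*p + 6*r
(∇×F)₃ = ∂F₂/∂p − ∂F₁/∂q = 25*r - 15
∇×F = (-25*p, 2*p + 6*r, 25*r - 15)
At (-3, -2, -1): (75, -12, -40).

(75, -12, -40)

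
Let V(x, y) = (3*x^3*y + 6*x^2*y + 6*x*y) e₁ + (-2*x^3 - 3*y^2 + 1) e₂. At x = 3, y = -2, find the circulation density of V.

∂V₂/∂x = -6*x^2
∂V₁/∂y = 3*x^3 + 6*x^2 + 6*x
Scalar curl = -3*x^3 - 12*x^2 - 6*x
At (3, -2): -207.

-207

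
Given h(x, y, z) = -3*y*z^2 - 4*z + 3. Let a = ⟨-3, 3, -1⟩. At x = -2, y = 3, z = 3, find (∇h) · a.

∂h/∂x = 0
∂h/∂y = -3*z^2
∂h/∂z = -6*y*z - 4
∇h at (-2, 3, 3) = (0, -27, -58)
∇h · a = (0)(-3) + (-27)(3) + (-58)(-1) = -23

-23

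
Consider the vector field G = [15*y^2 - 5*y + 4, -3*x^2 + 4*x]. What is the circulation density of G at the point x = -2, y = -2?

∂G₂/∂x = -6*x + 4
∂G₁/∂y = 30*y - 5
Scalar curl = -6*x - 30*y + 9
At (-2, -2): 81.

81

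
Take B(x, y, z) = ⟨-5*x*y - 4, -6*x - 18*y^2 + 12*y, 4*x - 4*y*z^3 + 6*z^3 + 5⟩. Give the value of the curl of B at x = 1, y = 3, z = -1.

(∇×B)₁ = ∂B₃/∂y − ∂B₂/∂z = -4*z^3
(∇×B)₂ = ∂B₁/∂z − ∂B₃/∂x = -4
(∇×B)₃ = ∂B₂/∂x − ∂B₁/∂y = 5*x - 6
∇×B = (-4*z^3, -4, 5*x - 6)
At (1, 3, -1): (4, -4, -1).

(4, -4, -1)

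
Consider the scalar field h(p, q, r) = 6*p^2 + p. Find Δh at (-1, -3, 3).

12

∂²h/∂p² = 12
∂²h/∂q² = 0
∂²h/∂r² = 0
∇²h = 12
At (-1, -3, 3): 12.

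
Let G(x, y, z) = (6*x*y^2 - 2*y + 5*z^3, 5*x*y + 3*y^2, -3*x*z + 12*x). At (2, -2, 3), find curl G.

(0, 132, 40)

(∇×G)₁ = ∂G₃/∂y − ∂G₂/∂z = 0
(∇×G)₂ = ∂G₁/∂z − ∂G₃/∂x = 15*z^2 + 3*z - 12
(∇×G)₃ = ∂G₂/∂x − ∂G₁/∂y = -12*x*y + 5*y + 2
∇×G = (0, 15*z^2 + 3*z - 12, -12*x*y + 5*y + 2)
At (2, -2, 3): (0, 132, 40).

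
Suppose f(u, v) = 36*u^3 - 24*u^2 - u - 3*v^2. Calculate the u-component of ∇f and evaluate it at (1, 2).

59

(∇f)_1 = ∂f/∂u = 108*u^2 - 48*u - 1
At (1, 2): 59.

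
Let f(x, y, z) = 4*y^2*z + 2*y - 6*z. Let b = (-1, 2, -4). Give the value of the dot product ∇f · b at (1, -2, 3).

∂f/∂x = 0
∂f/∂y = 8*y*z + 2
∂f/∂z = 4*y^2 - 6
∇f at (1, -2, 3) = (0, -46, 10)
∇f · b = (0)(-1) + (-46)(2) + (10)(-4) = -132

-132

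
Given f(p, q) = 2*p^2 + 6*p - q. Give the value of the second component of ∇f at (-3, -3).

(∇f)_2 = ∂f/∂q = -1
At (-3, -3): -1.

-1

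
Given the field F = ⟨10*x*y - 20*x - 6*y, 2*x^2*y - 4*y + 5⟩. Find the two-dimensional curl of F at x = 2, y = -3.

-38

∂F₂/∂x = 4*x*y
∂F₁/∂y = 10*x - 6
Scalar curl = 4*x*y - 10*x + 6
At (2, -3): -38.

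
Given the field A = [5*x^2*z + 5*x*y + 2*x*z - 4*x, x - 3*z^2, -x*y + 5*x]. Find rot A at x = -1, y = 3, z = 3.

(∇×A)₁ = ∂A₃/∂y − ∂A₂/∂z = -x + 6*z
(∇×A)₂ = ∂A₁/∂z − ∂A₃/∂x = 5*x^2 + 2*x + y - 5
(∇×A)₃ = ∂A₂/∂x − ∂A₁/∂y = -5*x + 1
∇×A = (-x + 6*z, 5*x^2 + 2*x + y - 5, -5*x + 1)
At (-1, 3, 3): (19, 1, 6).

(19, 1, 6)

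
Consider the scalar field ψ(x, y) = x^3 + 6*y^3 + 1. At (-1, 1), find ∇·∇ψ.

∂²ψ/∂x² = 6*x
∂²ψ/∂y² = 36*y
∇²ψ = 6*x + 36*y
At (-1, 1): 30.

30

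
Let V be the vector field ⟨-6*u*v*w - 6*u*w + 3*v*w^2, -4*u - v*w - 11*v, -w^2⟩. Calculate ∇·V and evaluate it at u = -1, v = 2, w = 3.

∂V₁/∂u = -6*v*w - 6*w
∂V₂/∂v = -w - 11
∂V₃/∂w = -2*w
∇·V = -6*v*w - 9*w - 11
At (-1, 2, 3): -74.

-74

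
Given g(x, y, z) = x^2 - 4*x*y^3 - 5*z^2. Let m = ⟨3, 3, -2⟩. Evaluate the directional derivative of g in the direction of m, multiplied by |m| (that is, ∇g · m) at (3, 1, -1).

-122

∂g/∂x = 2*x - 4*y^3
∂g/∂y = -12*x*y^2
∂g/∂z = -10*z
∇g at (3, 1, -1) = (2, -36, 10)
∇g · m = (2)(3) + (-36)(3) + (10)(-2) = -122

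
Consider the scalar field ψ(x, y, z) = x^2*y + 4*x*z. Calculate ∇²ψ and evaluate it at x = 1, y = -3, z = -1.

-6

∂²ψ/∂x² = 2*y
∂²ψ/∂y² = 0
∂²ψ/∂z² = 0
∇²ψ = 2*y
At (1, -3, -1): -6.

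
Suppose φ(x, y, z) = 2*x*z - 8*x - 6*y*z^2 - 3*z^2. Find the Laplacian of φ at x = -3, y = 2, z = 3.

∂²φ/∂x² = 0
∂²φ/∂y² = 0
∂²φ/∂z² = -6*(2*y + 1)
∇²φ = -12*y - 6
At (-3, 2, 3): -30.

-30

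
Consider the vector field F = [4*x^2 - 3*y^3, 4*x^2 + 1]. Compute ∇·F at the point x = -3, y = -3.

∂F₁/∂x = 8*x
∂F₂/∂y = 0
∇·F = 8*x
At (-3, -3): -24.

-24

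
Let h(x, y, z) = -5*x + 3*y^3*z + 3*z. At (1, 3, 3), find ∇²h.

∂²h/∂x² = 0
∂²h/∂y² = 18*y*z
∂²h/∂z² = 0
∇²h = 18*y*z
At (1, 3, 3): 162.

162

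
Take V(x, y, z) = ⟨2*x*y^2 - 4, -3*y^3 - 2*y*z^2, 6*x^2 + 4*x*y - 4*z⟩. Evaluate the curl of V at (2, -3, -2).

(32, -12, 24)

(∇×V)₁ = ∂V₃/∂y − ∂V₂/∂z = 4*x + 4*y*z
(∇×V)₂ = ∂V₁/∂z − ∂V₃/∂x = -12*x - 4*y
(∇×V)₃ = ∂V₂/∂x − ∂V₁/∂y = -4*x*y
∇×V = (4*x + 4*y*z, -12*x - 4*y, -4*x*y)
At (2, -3, -2): (32, -12, 24).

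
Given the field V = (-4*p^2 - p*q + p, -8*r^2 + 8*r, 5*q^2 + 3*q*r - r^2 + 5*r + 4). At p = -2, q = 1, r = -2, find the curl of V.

(∇×V)₁ = ∂V₃/∂q − ∂V₂/∂r = 10*q + 19*r - 8
(∇×V)₂ = ∂V₁/∂r − ∂V₃/∂p = 0
(∇×V)₃ = ∂V₂/∂p − ∂V₁/∂q = p
∇×V = (10*q + 19*r - 8, 0, p)
At (-2, 1, -2): (-36, 0, -2).

(-36, 0, -2)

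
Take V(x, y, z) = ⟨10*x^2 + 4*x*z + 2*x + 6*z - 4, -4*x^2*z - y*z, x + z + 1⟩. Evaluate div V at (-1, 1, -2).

∂V₁/∂x = 20*x + 4*z + 2
∂V₂/∂y = -z
∂V₃/∂z = 1
∇·V = 20*x + 3*z + 3
At (-1, 1, -2): -23.

-23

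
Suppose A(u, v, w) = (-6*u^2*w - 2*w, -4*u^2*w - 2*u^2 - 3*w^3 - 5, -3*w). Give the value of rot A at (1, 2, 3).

(∇×A)₁ = ∂A₃/∂v − ∂A₂/∂w = 4*u^2 + 9*w^2
(∇×A)₂ = ∂A₁/∂w − ∂A₃/∂u = -6*u^2 - 2
(∇×A)₃ = ∂A₂/∂u − ∂A₁/∂v = -8*u*w - 4*u
∇×A = (4*u^2 + 9*w^2, -6*u^2 - 2, -8*u*w - 4*u)
At (1, 2, 3): (85, -8, -28).

(85, -8, -28)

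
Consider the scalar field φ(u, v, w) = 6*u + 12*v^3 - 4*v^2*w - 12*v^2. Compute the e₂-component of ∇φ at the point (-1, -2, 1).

208

(∇φ)_2 = ∂φ/∂v = 36*v^2 - 8*v*w - 24*v
At (-1, -2, 1): 208.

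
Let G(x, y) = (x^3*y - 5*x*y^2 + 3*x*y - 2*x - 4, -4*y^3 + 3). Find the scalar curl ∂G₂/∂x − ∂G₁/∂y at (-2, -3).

∂G₂/∂x = 0
∂G₁/∂y = x^3 - 10*x*y + 3*x
Scalar curl = -x^3 + 10*x*y - 3*x
At (-2, -3): 74.

74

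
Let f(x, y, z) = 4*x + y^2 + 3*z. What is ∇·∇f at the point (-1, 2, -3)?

2

∂²f/∂x² = 0
∂²f/∂y² = 2
∂²f/∂z² = 0
∇²f = 2
At (-1, 2, -3): 2.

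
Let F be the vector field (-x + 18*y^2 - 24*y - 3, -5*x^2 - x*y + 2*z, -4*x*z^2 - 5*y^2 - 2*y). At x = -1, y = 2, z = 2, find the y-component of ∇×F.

(∇×F)_2 = ∂F₁/∂z − ∂F₃/∂x
= 0 − (-4*z^2)
= 4*z^2
At (-1, 2, 2): 16.

16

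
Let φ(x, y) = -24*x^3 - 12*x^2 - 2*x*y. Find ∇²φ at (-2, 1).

264

∂²φ/∂x² = -24*(6*x + 1)
∂²φ/∂y² = 0
∇²φ = -144*x - 24
At (-2, 1): 264.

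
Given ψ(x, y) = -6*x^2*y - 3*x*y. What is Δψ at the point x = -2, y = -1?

∂²ψ/∂x² = -12*y
∂²ψ/∂y² = 0
∇²ψ = -12*y
At (-2, -1): 12.

12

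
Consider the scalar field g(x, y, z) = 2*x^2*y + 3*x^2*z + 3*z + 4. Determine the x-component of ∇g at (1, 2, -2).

-4

(∇g)_1 = ∂g/∂x = 4*x*y + 6*x*z
At (1, 2, -2): -4.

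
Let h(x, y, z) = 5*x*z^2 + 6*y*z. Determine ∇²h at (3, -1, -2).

∂²h/∂x² = 0
∂²h/∂y² = 0
∂²h/∂z² = 10*x
∇²h = 10*x
At (3, -1, -2): 30.

30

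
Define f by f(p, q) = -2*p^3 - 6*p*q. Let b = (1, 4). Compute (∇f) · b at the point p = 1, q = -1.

∂f/∂p = -6*p^2 - 6*q
∂f/∂q = -6*p
∇f at (1, -1) = (0, -6)
∇f · b = (0)(1) + (-6)(4) = -24

-24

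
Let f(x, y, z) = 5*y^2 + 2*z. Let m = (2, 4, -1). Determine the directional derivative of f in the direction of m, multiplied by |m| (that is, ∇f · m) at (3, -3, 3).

-122

∂f/∂x = 0
∂f/∂y = 10*y
∂f/∂z = 2
∇f at (3, -3, 3) = (0, -30, 2)
∇f · m = (0)(2) + (-30)(4) + (2)(-1) = -122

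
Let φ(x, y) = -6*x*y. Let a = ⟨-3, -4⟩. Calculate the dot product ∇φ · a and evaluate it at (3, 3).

126

∂φ/∂x = -6*y
∂φ/∂y = -6*x
∇φ at (3, 3) = (-18, -18)
∇φ · a = (-18)(-3) + (-18)(-4) = 126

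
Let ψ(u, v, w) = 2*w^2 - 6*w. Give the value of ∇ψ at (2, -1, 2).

∂ψ/∂u = 0
∂ψ/∂v = 0
∂ψ/∂w = 4*w - 6
∇ψ = (0, 0, 4*w - 6)
At (2, -1, 2): (0, 0, 2).

(0, 0, 2)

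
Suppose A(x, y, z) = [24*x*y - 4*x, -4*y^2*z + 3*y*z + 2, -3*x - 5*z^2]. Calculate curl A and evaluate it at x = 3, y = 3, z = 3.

(27, 3, -72)

(∇×A)₁ = ∂A₃/∂y − ∂A₂/∂z = 4*y^2 - 3*y
(∇×A)₂ = ∂A₁/∂z − ∂A₃/∂x = 3
(∇×A)₃ = ∂A₂/∂x − ∂A₁/∂y = -24*x
∇×A = (4*y^2 - 3*y, 3, -24*x)
At (3, 3, 3): (27, 3, -72).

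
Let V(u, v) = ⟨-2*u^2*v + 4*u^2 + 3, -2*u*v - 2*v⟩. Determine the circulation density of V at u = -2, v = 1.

∂V₂/∂u = -2*v
∂V₁/∂v = -2*u^2
Scalar curl = 2*u^2 - 2*v
At (-2, 1): 6.

6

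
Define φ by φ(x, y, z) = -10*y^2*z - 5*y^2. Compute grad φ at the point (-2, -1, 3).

∂φ/∂x = 0
∂φ/∂y = -20*y*z - 10*y
∂φ/∂z = -10*y^2
∇φ = (0, -20*y*z - 10*y, -10*y^2)
At (-2, -1, 3): (0, 70, -10).

(0, 70, -10)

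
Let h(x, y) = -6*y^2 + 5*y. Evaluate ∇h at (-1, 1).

∂h/∂x = 0
∂h/∂y = -12*y + 5
∇h = (0, -12*y + 5)
At (-1, 1): (0, -7).

(0, -7)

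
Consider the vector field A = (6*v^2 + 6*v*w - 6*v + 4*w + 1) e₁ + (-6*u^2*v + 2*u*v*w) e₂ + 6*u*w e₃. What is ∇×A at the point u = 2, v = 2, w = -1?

(∇×A)₁ = ∂A₃/∂v − ∂A₂/∂w = -2*u*v
(∇×A)₂ = ∂A₁/∂w − ∂A₃/∂u = 6*v - 6*w + 4
(∇×A)₃ = ∂A₂/∂u − ∂A₁/∂v = -12*u*v + 2*v*w - 12*v - 6*w + 6
∇×A = (-2*u*v, 6*v - 6*w + 4, -12*u*v + 2*v*w - 12*v - 6*w + 6)
At (2, 2, -1): (-8, 22, -64).

(-8, 22, -64)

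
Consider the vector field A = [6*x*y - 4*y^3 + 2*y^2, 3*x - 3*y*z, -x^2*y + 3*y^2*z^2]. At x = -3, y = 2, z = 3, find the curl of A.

(105, -12, 61)

(∇×A)₁ = ∂A₃/∂y − ∂A₂/∂z = -x^2 + 6*y*z^2 + 3*y
(∇×A)₂ = ∂A₁/∂z − ∂A₃/∂x = 2*x*y
(∇×A)₃ = ∂A₂/∂x − ∂A₁/∂y = -6*x + 12*y^2 - 4*y + 3
∇×A = (-x^2 + 6*y*z^2 + 3*y, 2*x*y, -6*x + 12*y^2 - 4*y + 3)
At (-3, 2, 3): (105, -12, 61).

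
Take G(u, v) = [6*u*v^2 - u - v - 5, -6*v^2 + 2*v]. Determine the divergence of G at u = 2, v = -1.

19

∂G₁/∂u = 6*v^2 - 1
∂G₂/∂v = -12*v + 2
∇·G = 6*v^2 - 12*v + 1
At (2, -1): 19.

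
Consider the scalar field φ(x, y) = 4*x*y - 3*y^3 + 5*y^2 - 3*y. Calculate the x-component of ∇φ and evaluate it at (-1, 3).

12

(∇φ)_1 = ∂φ/∂x = 4*y
At (-1, 3): 12.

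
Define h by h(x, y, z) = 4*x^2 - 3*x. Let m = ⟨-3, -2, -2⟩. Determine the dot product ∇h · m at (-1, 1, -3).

33

∂h/∂x = 8*x - 3
∂h/∂y = 0
∂h/∂z = 0
∇h at (-1, 1, -3) = (-11, 0, 0)
∇h · m = (-11)(-3) + (0)(-2) + (0)(-2) = 33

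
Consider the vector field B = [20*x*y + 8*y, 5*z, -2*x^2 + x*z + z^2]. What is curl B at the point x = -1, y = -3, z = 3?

(-5, -7, 12)

(∇×B)₁ = ∂B₃/∂y − ∂B₂/∂z = -5
(∇×B)₂ = ∂B₁/∂z − ∂B₃/∂x = 4*x - z
(∇×B)₃ = ∂B₂/∂x − ∂B₁/∂y = -20*x - 8
∇×B = (-5, 4*x - z, -20*x - 8)
At (-1, -3, 3): (-5, -7, 12).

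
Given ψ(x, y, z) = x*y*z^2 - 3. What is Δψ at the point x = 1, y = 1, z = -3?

∂²ψ/∂x² = 0
∂²ψ/∂y² = 0
∂²ψ/∂z² = 2*x*y
∇²ψ = 2*x*y
At (1, 1, -3): 2.

2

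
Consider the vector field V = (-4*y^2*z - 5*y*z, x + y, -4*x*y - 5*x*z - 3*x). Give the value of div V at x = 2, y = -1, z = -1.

∂V₁/∂x = 0
∂V₂/∂y = 1
∂V₃/∂z = -5*x
∇·V = -5*x + 1
At (2, -1, -1): -9.

-9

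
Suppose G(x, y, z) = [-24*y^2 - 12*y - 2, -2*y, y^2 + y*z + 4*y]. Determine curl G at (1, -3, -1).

(-3, 0, -132)

(∇×G)₁ = ∂G₃/∂y − ∂G₂/∂z = 2*y + z + 4
(∇×G)₂ = ∂G₁/∂z − ∂G₃/∂x = 0
(∇×G)₃ = ∂G₂/∂x − ∂G₁/∂y = 48*y + 12
∇×G = (2*y + z + 4, 0, 48*y + 12)
At (1, -3, -1): (-3, 0, -132).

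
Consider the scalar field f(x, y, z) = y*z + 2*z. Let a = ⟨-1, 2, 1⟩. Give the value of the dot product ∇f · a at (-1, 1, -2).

-1

∂f/∂x = 0
∂f/∂y = z
∂f/∂z = y + 2
∇f at (-1, 1, -2) = (0, -2, 3)
∇f · a = (0)(-1) + (-2)(2) + (3)(1) = -1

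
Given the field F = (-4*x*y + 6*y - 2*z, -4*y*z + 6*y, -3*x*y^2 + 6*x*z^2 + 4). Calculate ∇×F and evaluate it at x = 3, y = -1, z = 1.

(14, -5, 6)

(∇×F)₁ = ∂F₃/∂y − ∂F₂/∂z = -6*x*y + 4*y
(∇×F)₂ = ∂F₁/∂z − ∂F₃/∂x = 3*y^2 - 6*z^2 - 2
(∇×F)₃ = ∂F₂/∂x − ∂F₁/∂y = 4*x - 6
∇×F = (-6*x*y + 4*y, 3*y^2 - 6*z^2 - 2, 4*x - 6)
At (3, -1, 1): (14, -5, 6).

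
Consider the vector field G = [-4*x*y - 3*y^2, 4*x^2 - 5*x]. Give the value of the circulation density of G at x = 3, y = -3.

∂G₂/∂x = 8*x - 5
∂G₁/∂y = -4*x - 6*y
Scalar curl = 12*x + 6*y - 5
At (3, -3): 13.

13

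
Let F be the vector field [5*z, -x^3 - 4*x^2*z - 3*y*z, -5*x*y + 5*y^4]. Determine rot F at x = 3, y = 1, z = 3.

(∇×F)₁ = ∂F₃/∂y − ∂F₂/∂z = 4*x^2 - 5*x + 20*y^3 + 3*y
(∇×F)₂ = ∂F₁/∂z − ∂F₃/∂x = 5*y + 5
(∇×F)₃ = ∂F₂/∂x − ∂F₁/∂y = -3*x^2 - 8*x*z
∇×F = (4*x^2 - 5*x + 20*y^3 + 3*y, 5*y + 5, -3*x^2 - 8*x*z)
At (3, 1, 3): (44, 10, -99).

(44, 10, -99)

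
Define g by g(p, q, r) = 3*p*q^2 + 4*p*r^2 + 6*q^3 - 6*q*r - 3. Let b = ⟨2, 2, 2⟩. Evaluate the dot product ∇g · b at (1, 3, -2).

∂g/∂p = 3*q^2 + 4*r^2
∂g/∂q = 6*p*q + 18*q^2 - 6*r
∂g/∂r = 8*p*r - 6*q
∇g at (1, 3, -2) = (43, 192, -34)
∇g · b = (43)(2) + (192)(2) + (-34)(2) = 402

402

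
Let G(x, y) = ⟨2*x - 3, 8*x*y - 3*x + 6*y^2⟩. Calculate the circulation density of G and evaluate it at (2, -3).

-27

∂G₂/∂x = 8*y - 3
∂G₁/∂y = 0
Scalar curl = 8*y - 3
At (2, -3): -27.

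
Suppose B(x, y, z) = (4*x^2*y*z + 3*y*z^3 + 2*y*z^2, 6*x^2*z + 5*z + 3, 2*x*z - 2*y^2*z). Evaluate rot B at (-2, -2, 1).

(∇×B)₁ = ∂B₃/∂y − ∂B₂/∂z = -6*x^2 - 4*y*z - 5
(∇×B)₂ = ∂B₁/∂z − ∂B₃/∂x = 4*x^2*y + 9*y*z^2 + 4*y*z - 2*z
(∇×B)₃ = ∂B₂/∂x − ∂B₁/∂y = -4*x^2*z + 12*x*z - 3*z^3 - 2*z^2
∇×B = (-6*x^2 - 4*y*z - 5, 4*x^2*y + 9*y*z^2 + 4*y*z - 2*z, -4*x^2*z + 12*x*z - 3*z^3 - 2*z^2)
At (-2, -2, 1): (-21, -60, -45).

(-21, -60, -45)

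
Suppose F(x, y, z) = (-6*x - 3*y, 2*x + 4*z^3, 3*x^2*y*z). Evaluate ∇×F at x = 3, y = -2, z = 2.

(6, 72, 5)

(∇×F)₁ = ∂F₃/∂y − ∂F₂/∂z = 3*x^2*z - 12*z^2
(∇×F)₂ = ∂F₁/∂z − ∂F₃/∂x = -6*x*y*z
(∇×F)₃ = ∂F₂/∂x − ∂F₁/∂y = 5
∇×F = (3*x^2*z - 12*z^2, -6*x*y*z, 5)
At (3, -2, 2): (6, 72, 5).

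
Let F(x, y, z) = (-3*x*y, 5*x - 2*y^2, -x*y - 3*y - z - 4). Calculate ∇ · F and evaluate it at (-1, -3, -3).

20

∂F₁/∂x = -3*y
∂F₂/∂y = -4*y
∂F₃/∂z = -1
∇·F = -7*y - 1
At (-1, -3, -3): 20.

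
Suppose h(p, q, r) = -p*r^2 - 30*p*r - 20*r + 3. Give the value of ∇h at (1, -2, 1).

∂h/∂p = -r^2 - 30*r
∂h/∂q = 0
∂h/∂r = -2*p*r - 30*p - 20
∇h = (-r^2 - 30*r, 0, -2*p*r - 30*p - 20)
At (1, -2, 1): (-31, 0, -52).

(-31, 0, -52)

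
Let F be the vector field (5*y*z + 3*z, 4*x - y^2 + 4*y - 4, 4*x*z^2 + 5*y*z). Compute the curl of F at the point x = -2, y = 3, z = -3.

(-15, -18, 19)

(∇×F)₁ = ∂F₃/∂y − ∂F₂/∂z = 5*z
(∇×F)₂ = ∂F₁/∂z − ∂F₃/∂x = 5*y - 4*z^2 + 3
(∇×F)₃ = ∂F₂/∂x − ∂F₁/∂y = -5*z + 4
∇×F = (5*z, 5*y - 4*z^2 + 3, -5*z + 4)
At (-2, 3, -3): (-15, -18, 19).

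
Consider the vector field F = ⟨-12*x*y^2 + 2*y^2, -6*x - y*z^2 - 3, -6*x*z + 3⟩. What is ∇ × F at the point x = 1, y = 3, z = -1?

(-6, -6, 54)

(∇×F)₁ = ∂F₃/∂y − ∂F₂/∂z = 2*y*z
(∇×F)₂ = ∂F₁/∂z − ∂F₃/∂x = 6*z
(∇×F)₃ = ∂F₂/∂x − ∂F₁/∂y = 24*x*y - 4*y - 6
∇×F = (2*y*z, 6*z, 24*x*y - 4*y - 6)
At (1, 3, -1): (-6, -6, 54).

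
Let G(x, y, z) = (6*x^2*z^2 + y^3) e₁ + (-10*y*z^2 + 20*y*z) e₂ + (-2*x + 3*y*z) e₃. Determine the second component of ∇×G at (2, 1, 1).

50

(∇×G)_2 = ∂G₁/∂z − ∂G₃/∂x
= 12*x^2*z − (-2)
= 12*x^2*z + 2
At (2, 1, 1): 50.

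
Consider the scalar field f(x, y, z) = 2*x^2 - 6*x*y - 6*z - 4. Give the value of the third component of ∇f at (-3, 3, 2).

(∇f)_3 = ∂f/∂z = -6
At (-3, 3, 2): -6.

-6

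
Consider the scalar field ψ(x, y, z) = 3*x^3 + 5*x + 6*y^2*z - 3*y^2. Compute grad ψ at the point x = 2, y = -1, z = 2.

∂ψ/∂x = 9*x^2 + 5
∂ψ/∂y = 12*y*z - 6*y
∂ψ/∂z = 6*y^2
∇ψ = (9*x^2 + 5, 12*y*z - 6*y, 6*y^2)
At (2, -1, 2): (41, -18, 6).

(41, -18, 6)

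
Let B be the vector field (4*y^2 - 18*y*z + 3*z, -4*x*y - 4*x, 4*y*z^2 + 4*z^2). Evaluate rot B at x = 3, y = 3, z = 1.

(∇×B)₁ = ∂B₃/∂y − ∂B₂/∂z = 4*z^2
(∇×B)₂ = ∂B₁/∂z − ∂B₃/∂x = -18*y + 3
(∇×B)₃ = ∂B₂/∂x − ∂B₁/∂y = -12*y + 18*z - 4
∇×B = (4*z^2, -18*y + 3, -12*y + 18*z - 4)
At (3, 3, 1): (4, -51, -22).

(4, -51, -22)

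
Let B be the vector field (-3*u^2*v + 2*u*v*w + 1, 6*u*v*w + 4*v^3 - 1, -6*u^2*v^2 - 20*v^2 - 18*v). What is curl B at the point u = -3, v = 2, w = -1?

(∇×B)₁ = ∂B₃/∂v − ∂B₂/∂w = -12*u^2*v - 6*u*v - 40*v - 18
(∇×B)₂ = ∂B₁/∂w − ∂B₃/∂u = 12*u*v^2 + 2*u*v
(∇×B)₃ = ∂B₂/∂u − ∂B₁/∂v = 3*u^2 - 2*u*w + 6*v*w
∇×B = (-12*u^2*v - 6*u*v - 40*v - 18, 12*u*v^2 + 2*u*v, 3*u^2 - 2*u*w + 6*v*w)
At (-3, 2, -1): (-278, -156, 9).

(-278, -156, 9)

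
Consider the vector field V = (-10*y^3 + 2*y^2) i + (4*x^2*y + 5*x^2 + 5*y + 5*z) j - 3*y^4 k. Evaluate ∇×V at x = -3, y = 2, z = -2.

(-101, 0, 34)

(∇×V)₁ = ∂V₃/∂y − ∂V₂/∂z = -12*y^3 - 5
(∇×V)₂ = ∂V₁/∂z − ∂V₃/∂x = 0
(∇×V)₃ = ∂V₂/∂x − ∂V₁/∂y = 8*x*y + 10*x + 30*y^2 - 4*y
∇×V = (-12*y^3 - 5, 0, 8*x*y + 10*x + 30*y^2 - 4*y)
At (-3, 2, -2): (-101, 0, 34).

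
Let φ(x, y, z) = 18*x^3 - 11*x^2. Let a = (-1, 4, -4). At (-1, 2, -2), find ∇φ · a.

-76

∂φ/∂x = 54*x^2 - 22*x
∂φ/∂y = 0
∂φ/∂z = 0
∇φ at (-1, 2, -2) = (76, 0, 0)
∇φ · a = (76)(-1) + (0)(4) + (0)(-4) = -76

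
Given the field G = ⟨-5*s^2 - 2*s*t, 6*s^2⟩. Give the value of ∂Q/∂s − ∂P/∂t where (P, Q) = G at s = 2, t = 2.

∂G₂/∂s = 12*s
∂G₁/∂t = -2*s
Scalar curl = 14*s
At (2, 2): 28.

28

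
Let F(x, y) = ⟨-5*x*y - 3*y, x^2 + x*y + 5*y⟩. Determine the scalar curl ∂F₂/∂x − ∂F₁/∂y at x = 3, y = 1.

∂F₂/∂x = 2*x + y
∂F₁/∂y = -5*x - 3
Scalar curl = 7*x + y + 3
At (3, 1): 25.

25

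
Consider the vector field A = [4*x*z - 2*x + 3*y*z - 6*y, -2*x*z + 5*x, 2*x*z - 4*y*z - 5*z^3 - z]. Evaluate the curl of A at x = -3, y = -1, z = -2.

(∇×A)₁ = ∂A₃/∂y − ∂A₂/∂z = 2*x - 4*z
(∇×A)₂ = ∂A₁/∂z − ∂A₃/∂x = 4*x + 3*y - 2*z
(∇×A)₃ = ∂A₂/∂x − ∂A₁/∂y = -5*z + 11
∇×A = (2*x - 4*z, 4*x + 3*y - 2*z, -5*z + 11)
At (-3, -1, -2): (2, -11, 21).

(2, -11, 21)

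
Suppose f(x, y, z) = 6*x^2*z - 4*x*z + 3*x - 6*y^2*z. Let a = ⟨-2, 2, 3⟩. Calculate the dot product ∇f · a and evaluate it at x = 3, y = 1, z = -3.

∂f/∂x = 12*x*z - 4*z + 3
∂f/∂y = -12*y*z
∂f/∂z = 6*x^2 - 4*x - 6*y^2
∇f at (3, 1, -3) = (-93, 36, 36)
∇f · a = (-93)(-2) + (36)(2) + (36)(3) = 366

366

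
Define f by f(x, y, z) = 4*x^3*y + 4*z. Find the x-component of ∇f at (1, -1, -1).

-12

(∇f)_1 = ∂f/∂x = 12*x^2*y
At (1, -1, -1): -12.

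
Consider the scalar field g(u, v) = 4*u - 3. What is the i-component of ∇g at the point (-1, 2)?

(∇g)_1 = ∂g/∂u = 4
At (-1, 2): 4.

4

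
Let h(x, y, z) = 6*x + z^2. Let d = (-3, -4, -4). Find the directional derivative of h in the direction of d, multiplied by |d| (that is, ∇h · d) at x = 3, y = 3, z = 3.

∂h/∂x = 6
∂h/∂y = 0
∂h/∂z = 2*z
∇h at (3, 3, 3) = (6, 0, 6)
∇h · d = (6)(-3) + (0)(-4) + (6)(-4) = -42

-42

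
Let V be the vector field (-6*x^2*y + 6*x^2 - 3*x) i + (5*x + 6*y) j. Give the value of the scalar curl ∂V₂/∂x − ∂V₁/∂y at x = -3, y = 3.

∂V₂/∂x = 5
∂V₁/∂y = -6*x^2
Scalar curl = 6*x^2 + 5
At (-3, 3): 59.

59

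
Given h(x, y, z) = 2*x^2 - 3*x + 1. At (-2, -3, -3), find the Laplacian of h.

4

∂²h/∂x² = 4
∂²h/∂y² = 0
∂²h/∂z² = 0
∇²h = 4
At (-2, -3, -3): 4.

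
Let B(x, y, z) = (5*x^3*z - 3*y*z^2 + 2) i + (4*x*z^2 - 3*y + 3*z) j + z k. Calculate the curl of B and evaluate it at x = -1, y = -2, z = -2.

(-19, -29, 28)

(∇×B)₁ = ∂B₃/∂y − ∂B₂/∂z = -8*x*z - 3
(∇×B)₂ = ∂B₁/∂z − ∂B₃/∂x = 5*x^3 - 6*y*z
(∇×B)₃ = ∂B₂/∂x − ∂B₁/∂y = 7*z^2
∇×B = (-8*x*z - 3, 5*x^3 - 6*y*z, 7*z^2)
At (-1, -2, -2): (-19, -29, 28).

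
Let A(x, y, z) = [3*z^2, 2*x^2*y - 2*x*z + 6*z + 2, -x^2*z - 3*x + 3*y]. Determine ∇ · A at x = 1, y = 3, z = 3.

1

∂A₁/∂x = 0
∂A₂/∂y = 2*x^2
∂A₃/∂z = -x^2
∇·A = x^2
At (1, 3, 3): 1.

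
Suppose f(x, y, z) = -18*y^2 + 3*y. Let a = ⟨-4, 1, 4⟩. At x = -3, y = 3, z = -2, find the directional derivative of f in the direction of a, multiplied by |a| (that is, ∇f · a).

-105

∂f/∂x = 0
∂f/∂y = -36*y + 3
∂f/∂z = 0
∇f at (-3, 3, -2) = (0, -105, 0)
∇f · a = (0)(-4) + (-105)(1) + (0)(4) = -105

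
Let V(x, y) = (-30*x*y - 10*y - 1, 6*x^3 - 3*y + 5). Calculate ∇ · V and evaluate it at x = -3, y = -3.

87

∂V₁/∂x = -30*y
∂V₂/∂y = -3
∇·V = -30*y - 3
At (-3, -3): 87.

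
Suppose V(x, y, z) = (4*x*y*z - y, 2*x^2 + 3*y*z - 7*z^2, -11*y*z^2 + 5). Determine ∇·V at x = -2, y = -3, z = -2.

-114

∂V₁/∂x = 4*y*z
∂V₂/∂y = 3*z
∂V₃/∂z = -22*y*z
∇·V = -18*y*z + 3*z
At (-2, -3, -2): -114.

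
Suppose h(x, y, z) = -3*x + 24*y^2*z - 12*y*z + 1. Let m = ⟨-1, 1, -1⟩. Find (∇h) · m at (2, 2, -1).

∂h/∂x = -3
∂h/∂y = 48*y*z - 12*z
∂h/∂z = 24*y^2 - 12*y
∇h at (2, 2, -1) = (-3, -84, 72)
∇h · m = (-3)(-1) + (-84)(1) + (72)(-1) = -153

-153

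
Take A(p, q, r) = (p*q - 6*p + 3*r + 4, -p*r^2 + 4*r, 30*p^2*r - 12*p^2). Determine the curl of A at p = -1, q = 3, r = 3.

(∇×A)₁ = ∂A₃/∂q − ∂A₂/∂r = 2*p*r - 4
(∇×A)₂ = ∂A₁/∂r − ∂A₃/∂p = -60*p*r + 24*p + 3
(∇×A)₃ = ∂A₂/∂p − ∂A₁/∂q = -p - r^2
∇×A = (2*p*r - 4, -60*p*r + 24*p + 3, -p - r^2)
At (-1, 3, 3): (-10, 159, -8).

(-10, 159, -8)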